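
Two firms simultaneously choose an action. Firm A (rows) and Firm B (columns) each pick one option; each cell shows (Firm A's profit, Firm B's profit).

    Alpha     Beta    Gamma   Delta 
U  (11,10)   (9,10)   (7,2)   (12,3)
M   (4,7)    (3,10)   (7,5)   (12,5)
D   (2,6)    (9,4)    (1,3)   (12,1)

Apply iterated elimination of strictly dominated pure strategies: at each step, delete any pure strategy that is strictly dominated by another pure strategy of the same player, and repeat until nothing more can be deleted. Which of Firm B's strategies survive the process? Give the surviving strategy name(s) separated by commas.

Column Gamma is eliminated: Alpha beats it against every remaining row (U: 10>2, M: 7>5, D: 6>3).
Column Delta is eliminated: Alpha beats it against every remaining row (U: 10>3, M: 7>5, D: 6>1).
For Firm A, U strictly dominates M on the remaining columns (Alpha: 11>4, Beta: 9>3); eliminate M.
Among the remaining strategies, none is strictly dominated by another pure strategy of the same player, so the elimination stops.
Surviving strategies — Firm A: {U, D}; Firm B: {Alpha, Beta}.

Alpha, Beta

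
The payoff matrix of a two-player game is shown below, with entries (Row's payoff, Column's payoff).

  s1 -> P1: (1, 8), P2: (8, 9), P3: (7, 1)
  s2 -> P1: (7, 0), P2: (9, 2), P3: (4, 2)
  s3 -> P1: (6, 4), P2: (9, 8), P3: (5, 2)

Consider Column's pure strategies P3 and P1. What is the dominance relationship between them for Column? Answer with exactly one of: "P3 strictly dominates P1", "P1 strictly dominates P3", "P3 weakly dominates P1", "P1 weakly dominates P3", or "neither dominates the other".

P3's payoffs vs P1's, by Row's action — s1: 1<8, s2: 2>0, s3: 2<4.
P3 does better at s2 but worse at s1, s3; neither strategy dominates the other.

neither dominates the other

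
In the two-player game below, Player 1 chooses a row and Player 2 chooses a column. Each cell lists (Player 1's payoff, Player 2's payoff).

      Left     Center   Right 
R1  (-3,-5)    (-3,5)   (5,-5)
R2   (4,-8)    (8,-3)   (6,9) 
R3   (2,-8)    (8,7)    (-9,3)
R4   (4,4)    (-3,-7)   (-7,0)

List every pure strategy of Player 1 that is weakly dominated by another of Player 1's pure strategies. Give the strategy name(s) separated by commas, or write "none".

R1, R3, R4

R1: dominated, since R2 does at least as well everywhere (Left: 4>-3, Center: 8>-3, Right: 6>5).
R2: no other strategy beats it everywhere (R1 at Left (4>-3); R3 at Left (4>2); R4 at Center (8>-3)).
R2 weakly dominates R3 — Left: 4>2, Center: 8=8, Right: 6>-9.
R4: dominated, since R2 does at least as well everywhere (Left: 4=4, Center: 8>-3, Right: 6>-7).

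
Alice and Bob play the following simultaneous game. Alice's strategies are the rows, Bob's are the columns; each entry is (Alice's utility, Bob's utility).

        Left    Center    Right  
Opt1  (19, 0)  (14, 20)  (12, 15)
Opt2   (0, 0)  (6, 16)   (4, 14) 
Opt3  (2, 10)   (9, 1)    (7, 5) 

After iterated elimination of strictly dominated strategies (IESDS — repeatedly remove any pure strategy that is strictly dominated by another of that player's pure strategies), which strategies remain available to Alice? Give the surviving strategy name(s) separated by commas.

Alice's strategy Opt2 is strictly dominated by Opt1 (Left: 19>0, Center: 14>6, Right: 12>4) and is removed.
Alice's strategy Opt3 is strictly dominated by Opt1 (Left: 19>2, Center: 14>9, Right: 12>7) and is removed.
For Bob, Center strictly dominates Left on the remaining rows (Opt1: 20>0); eliminate Left.
Column Right is eliminated: Center beats it against every remaining row (Opt1: 20>15).
Among the remaining strategies, none is strictly dominated by another pure strategy of the same player, so the elimination stops.
Surviving strategies — Alice: {Opt1}; Bob: {Center}.

Opt1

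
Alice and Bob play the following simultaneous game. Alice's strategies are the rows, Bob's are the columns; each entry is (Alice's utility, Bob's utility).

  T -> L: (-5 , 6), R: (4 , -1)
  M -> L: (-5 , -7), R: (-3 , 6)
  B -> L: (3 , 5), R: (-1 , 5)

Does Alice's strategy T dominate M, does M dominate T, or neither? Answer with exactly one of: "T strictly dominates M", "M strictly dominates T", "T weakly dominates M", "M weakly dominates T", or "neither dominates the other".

T's payoffs vs M's, by Bob's action — L: -5=-5, R: 4>-3.
T is at least as good everywhere and strictly better somewhere (tied only at L), so T weakly but not strictly dominates M.

T weakly dominates M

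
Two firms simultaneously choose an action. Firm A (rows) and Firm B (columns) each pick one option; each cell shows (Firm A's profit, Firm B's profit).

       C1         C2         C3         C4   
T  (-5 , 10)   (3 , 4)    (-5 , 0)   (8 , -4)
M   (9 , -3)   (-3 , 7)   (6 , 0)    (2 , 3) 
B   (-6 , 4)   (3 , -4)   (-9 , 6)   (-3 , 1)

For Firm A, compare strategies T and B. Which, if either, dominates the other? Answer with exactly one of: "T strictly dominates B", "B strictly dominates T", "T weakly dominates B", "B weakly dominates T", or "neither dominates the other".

T's payoffs vs B's, by Firm B's action — C1: -5>-6, C2: 3=3, C3: -5>-9, C4: 8>-3.
T is at least as good everywhere and strictly better somewhere (tied only at C2), so T weakly but not strictly dominates B.

T weakly dominates B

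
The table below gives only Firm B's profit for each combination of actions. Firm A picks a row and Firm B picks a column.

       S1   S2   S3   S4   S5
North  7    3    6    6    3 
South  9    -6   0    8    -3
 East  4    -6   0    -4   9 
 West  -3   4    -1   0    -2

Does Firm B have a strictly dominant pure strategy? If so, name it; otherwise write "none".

none

S1 fails to dominate S2 at West (-3<4).
S2 fails to dominate S1 at North (3<7).
S3 fails to dominate S1 at North (6<7).
S4 fails to dominate S1 at North (6<7).
S5 fails to dominate S1 at North (3<7).
No single strategy dominates all the others.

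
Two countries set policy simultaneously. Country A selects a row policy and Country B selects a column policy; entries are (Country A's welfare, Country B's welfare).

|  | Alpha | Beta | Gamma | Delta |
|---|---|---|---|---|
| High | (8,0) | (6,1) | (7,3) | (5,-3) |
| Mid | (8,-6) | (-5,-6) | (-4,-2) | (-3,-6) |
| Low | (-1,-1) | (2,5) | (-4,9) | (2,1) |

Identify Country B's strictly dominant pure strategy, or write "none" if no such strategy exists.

Gamma

Gamma vs Alpha: High: 3>0, Mid: -2>-6, Low: 9>-1.
Gamma vs Beta: High: 3>1, Mid: -2>-6, Low: 9>5.
Gamma vs Delta: High: 3>-3, Mid: -2>-6, Low: 9>1.
Gamma strictly beats every other strategy against every opponent action, so it is strictly dominant.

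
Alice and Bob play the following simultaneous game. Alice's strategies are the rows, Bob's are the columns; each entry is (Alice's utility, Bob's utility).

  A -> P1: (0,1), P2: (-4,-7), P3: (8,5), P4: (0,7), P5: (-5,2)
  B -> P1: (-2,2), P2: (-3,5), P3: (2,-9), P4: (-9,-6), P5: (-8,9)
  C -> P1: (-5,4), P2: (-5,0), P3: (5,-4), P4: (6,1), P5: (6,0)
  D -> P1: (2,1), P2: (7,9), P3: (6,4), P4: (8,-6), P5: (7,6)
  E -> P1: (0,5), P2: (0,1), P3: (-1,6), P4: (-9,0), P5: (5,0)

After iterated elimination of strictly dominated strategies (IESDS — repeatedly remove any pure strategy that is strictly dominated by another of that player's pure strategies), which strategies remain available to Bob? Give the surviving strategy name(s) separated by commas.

P2, P3, P4, P5

Row B is eliminated: D beats it against every remaining column (P1: 2>-2, P2: 7>-3, P3: 6>2, P4: 8>-9, P5: 7>-8).
Alice's strategy C is strictly dominated by D (P1: 2>-5, P2: 7>-5, P3: 6>5, P4: 8>6, P5: 7>6) and is removed.
Row E is eliminated: D beats it against every remaining column (P1: 2>0, P2: 7>0, P3: 6>-1, P4: 8>-9, P5: 7>5).
For Bob, P3 strictly dominates P1 on the remaining rows (A: 5>1, D: 4>1); eliminate P1.
Among the remaining strategies, none is strictly dominated by another pure strategy of the same player, so the elimination stops.
Surviving strategies — Alice: {A, D}; Bob: {P2, P3, P4, P5}.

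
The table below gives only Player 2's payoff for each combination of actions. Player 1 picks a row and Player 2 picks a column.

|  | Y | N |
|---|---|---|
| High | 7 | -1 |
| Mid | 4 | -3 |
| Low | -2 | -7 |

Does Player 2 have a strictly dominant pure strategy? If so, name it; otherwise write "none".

Y vs N: High: 7>-1, Mid: 4>-3, Low: -2>-7.
Y strictly beats every other strategy against every opponent action, so it is strictly dominant.

Y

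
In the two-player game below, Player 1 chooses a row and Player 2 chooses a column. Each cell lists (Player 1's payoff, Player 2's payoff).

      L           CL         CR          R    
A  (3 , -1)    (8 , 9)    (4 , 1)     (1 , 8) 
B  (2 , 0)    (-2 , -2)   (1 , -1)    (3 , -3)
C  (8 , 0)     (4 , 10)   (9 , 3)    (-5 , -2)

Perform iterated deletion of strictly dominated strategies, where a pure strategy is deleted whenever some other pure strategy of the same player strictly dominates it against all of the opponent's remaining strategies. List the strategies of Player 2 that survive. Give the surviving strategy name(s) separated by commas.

CL

Column R is eliminated: CL beats it against every remaining row (A: 9>8, B: -2>-3, C: 10>-2).
For Player 1, A strictly dominates B on the remaining columns (L: 3>2, CL: 8>-2, CR: 4>1); eliminate B.
For Player 2, CL strictly dominates L on the remaining rows (A: 9>-1, C: 10>0); eliminate L.
For Player 2, CL strictly dominates CR on the remaining rows (A: 9>1, C: 10>3); eliminate CR.
Player 1's strategy C is strictly dominated by A (CL: 8>4) and is removed.
Among the remaining strategies, none is strictly dominated by another pure strategy of the same player, so the elimination stops.
Surviving strategies — Player 1: {A}; Player 2: {CL}.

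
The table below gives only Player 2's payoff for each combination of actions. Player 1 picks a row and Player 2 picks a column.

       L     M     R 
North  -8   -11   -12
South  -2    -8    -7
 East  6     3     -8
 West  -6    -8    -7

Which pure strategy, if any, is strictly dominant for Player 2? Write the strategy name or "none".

L vs M: North: -8>-11, South: -2>-8, East: 6>3, West: -6>-8.
L vs R: North: -8>-12, South: -2>-7, East: 6>-8, West: -6>-7.
L strictly beats every other strategy against every opponent action, so it is strictly dominant.

L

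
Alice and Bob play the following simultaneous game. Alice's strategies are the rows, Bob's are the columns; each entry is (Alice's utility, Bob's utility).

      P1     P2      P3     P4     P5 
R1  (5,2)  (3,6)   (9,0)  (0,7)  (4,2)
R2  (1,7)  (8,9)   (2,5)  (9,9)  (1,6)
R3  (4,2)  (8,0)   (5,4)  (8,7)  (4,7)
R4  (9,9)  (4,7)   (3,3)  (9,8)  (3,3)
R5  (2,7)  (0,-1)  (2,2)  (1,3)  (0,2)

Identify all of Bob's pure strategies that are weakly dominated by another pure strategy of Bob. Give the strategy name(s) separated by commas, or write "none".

P1 is not dominated — it holds its own against P2 at R3 (2>0); P3 at R1 (2>0); P4 at R4 (9>8); P5 at R2 (7>6).
P2: dominated, since P4 does at least as well everywhere (R1: 7>6, R2: 9=9, R3: 7>0, R4: 8>7, R5: 3>-1).
P3: dominated, since P4 does at least as well everywhere (R1: 7>0, R2: 9>5, R3: 7>4, R4: 8>3, R5: 3>2).
P4 is not dominated — it holds its own against P1 at R1 (7>2); P2 at R1 (7>6); P3 at R1 (7>0); P5 at R1 (7>2).
P4 weakly dominates P5 — R1: 7>2, R2: 9>6, R3: 7=7, R4: 8>3, R5: 3>2.

P2, P3, P5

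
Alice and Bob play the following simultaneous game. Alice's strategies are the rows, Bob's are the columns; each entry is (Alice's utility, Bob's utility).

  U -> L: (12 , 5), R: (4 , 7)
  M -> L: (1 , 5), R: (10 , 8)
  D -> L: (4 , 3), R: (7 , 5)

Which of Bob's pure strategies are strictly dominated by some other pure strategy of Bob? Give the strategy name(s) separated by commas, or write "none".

L

R strictly dominates L — U: 7>5, M: 8>5, D: 5>3.
R: no other strategy beats it everywhere (L at U (7>5)).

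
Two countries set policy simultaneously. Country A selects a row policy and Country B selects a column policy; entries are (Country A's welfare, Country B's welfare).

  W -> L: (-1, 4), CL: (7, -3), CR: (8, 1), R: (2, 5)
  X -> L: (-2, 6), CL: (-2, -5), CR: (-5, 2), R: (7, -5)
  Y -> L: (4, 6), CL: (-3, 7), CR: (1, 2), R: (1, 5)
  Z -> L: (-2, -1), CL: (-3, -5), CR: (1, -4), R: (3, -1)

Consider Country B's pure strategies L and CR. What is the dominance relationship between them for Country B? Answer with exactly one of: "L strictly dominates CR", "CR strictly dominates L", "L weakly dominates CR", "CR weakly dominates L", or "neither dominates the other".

L strictly dominates CR

Compare L to CR across every action of Country A: W: 4>1, X: 6>2, Y: 6>2, Z: -1>-4.
Every comparison favours L, so L strictly dominates CR.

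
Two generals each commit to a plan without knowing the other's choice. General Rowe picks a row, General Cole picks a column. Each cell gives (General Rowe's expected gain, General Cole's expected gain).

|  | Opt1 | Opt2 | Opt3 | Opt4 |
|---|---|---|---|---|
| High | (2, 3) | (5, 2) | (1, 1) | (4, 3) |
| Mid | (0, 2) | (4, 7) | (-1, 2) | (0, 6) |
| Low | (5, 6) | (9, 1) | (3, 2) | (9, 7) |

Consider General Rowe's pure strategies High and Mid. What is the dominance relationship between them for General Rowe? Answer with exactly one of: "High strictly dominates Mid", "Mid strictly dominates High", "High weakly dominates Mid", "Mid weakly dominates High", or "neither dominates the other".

High strictly dominates Mid

Compare High to Mid across each opponent action: Opt1: 2>0, Opt2: 5>4, Opt3: 1>-1, Opt4: 4>0.
High gives a strictly higher payoff against each opponent action, so High strictly dominates Mid.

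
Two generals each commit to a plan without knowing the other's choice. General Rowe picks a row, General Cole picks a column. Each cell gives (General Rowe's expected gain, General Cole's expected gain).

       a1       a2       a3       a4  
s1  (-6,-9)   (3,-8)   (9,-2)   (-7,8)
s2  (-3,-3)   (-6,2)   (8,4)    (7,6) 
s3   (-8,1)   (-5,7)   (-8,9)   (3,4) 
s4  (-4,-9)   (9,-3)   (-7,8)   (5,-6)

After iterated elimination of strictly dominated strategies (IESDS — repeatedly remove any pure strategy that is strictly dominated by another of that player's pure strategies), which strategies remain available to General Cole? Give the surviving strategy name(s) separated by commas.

a4

Row s3 is eliminated: s4 beats it against every remaining column (a1: -4>-8, a2: 9>-5, a3: -7>-8, a4: 5>3).
For General Cole, a2 strictly dominates a1 on the remaining rows (s1: -8>-9, s2: 2>-3, s4: -3>-9); eliminate a1.
General Cole's strategy a2 is strictly dominated by a3 (s1: -2>-8, s2: 4>2, s4: 8>-3) and is removed.
General Rowe's strategy s4 is strictly dominated by s2 (a3: 8>-7, a4: 7>5) and is removed.
General Cole's strategy a3 is strictly dominated by a4 (s1: 8>-2, s2: 6>4) and is removed.
Row s1 is eliminated: s2 beats it against every remaining column (a4: 7>-7).
Among the remaining strategies, none is strictly dominated by another pure strategy of the same player, so the elimination stops.
Surviving strategies — General Rowe: {s2}; General Cole: {a4}.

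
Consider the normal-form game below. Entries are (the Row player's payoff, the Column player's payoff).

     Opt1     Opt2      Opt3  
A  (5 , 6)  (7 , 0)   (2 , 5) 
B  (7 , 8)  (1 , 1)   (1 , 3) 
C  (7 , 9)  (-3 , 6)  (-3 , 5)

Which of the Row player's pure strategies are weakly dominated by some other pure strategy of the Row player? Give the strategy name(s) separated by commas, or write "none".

C

Nothing dominates A: B at Opt2 (7>1); C at Opt2 (7>-3).
Nothing dominates B: A at Opt1 (7>5); C at Opt2 (1>-3).
B weakly dominates C — Opt1: 7=7, Opt2: 1>-3, Opt3: 1>-3.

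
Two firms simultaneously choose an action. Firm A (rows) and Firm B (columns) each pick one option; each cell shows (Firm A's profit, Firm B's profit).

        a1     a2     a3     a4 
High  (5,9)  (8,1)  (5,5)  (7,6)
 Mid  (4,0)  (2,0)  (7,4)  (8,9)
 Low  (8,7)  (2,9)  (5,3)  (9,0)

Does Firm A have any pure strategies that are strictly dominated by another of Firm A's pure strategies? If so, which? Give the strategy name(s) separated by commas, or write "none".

none

High: no other strategy beats it everywhere (Mid at a1 (5>4); Low at a2 (8>2)).
Nothing dominates Mid: High at a3 (7>5); Low at a2 (2=2).
Low: no other strategy beats it everywhere (High at a1 (8>5); Mid at a1 (8>4)).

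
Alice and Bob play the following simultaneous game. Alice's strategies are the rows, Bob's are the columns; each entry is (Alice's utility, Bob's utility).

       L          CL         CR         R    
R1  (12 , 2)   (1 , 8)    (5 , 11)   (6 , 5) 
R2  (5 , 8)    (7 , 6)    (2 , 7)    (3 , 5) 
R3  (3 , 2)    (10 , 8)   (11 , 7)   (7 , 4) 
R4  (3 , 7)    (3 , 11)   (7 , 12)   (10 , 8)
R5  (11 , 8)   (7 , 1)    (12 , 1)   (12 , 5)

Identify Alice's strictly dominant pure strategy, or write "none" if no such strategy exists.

none

R1 fails to dominate R2 at CL (1<7).
R2 fails to dominate R1 at L (5<12).
R3 fails to dominate R1 at L (3<12).
R4 fails to dominate R1 at L (3<12).
R5 fails to dominate R1 at L (11<12).
No single strategy dominates all the others.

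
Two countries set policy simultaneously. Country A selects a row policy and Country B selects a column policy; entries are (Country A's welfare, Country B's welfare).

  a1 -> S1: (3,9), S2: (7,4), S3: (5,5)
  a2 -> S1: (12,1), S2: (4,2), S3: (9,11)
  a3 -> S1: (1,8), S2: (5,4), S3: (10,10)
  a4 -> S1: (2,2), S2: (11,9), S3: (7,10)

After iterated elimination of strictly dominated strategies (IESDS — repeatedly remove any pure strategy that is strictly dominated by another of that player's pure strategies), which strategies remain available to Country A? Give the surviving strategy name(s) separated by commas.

a3

Country B's strategy S2 is strictly dominated by S3 (a1: 5>4, a2: 11>2, a3: 10>4, a4: 10>9) and is removed.
Country A's strategy a1 is strictly dominated by a2 (S1: 12>3, S3: 9>5) and is removed.
Country A's strategy a4 is strictly dominated by a2 (S1: 12>2, S3: 9>7) and is removed.
For Country B, S3 strictly dominates S1 on the remaining rows (a2: 11>1, a3: 10>8); eliminate S1.
For Country A, a3 strictly dominates a2 on the remaining columns (S3: 10>9); eliminate a2.
Among the remaining strategies, none is strictly dominated by another pure strategy of the same player, so the elimination stops.
Surviving strategies — Country A: {a3}; Country B: {S3}.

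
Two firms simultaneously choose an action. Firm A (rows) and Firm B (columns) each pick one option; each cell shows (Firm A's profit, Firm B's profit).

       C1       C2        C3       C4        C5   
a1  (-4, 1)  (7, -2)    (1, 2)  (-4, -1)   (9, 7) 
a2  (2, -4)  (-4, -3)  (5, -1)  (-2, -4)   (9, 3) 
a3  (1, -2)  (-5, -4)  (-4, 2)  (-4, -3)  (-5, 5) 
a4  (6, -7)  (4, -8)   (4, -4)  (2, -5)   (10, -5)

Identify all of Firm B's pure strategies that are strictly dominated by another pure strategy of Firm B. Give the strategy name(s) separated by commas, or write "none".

C3 strictly dominates C1 — a1: 2>1, a2: -1>-4, a3: 2>-2, a4: -4>-7.
C2 is strictly dominated by C3 (a1: 2>-2, a2: -1>-3, a3: 2>-4, a4: -4>-8).
Nothing dominates C3: C1 at a1 (2>1); C2 at a1 (2>-2); C4 at a1 (2>-1); C5 at a4 (-4>-5).
C4: dominated, since C3 does at least as well everywhere (a1: 2>-1, a2: -1>-4, a3: 2>-3, a4: -4>-5).
C5: no other strategy beats it everywhere (C1 at a1 (7>1); C2 at a1 (7>-2); C3 at a1 (7>2); C4 at a1 (7>-1)).

C1, C2, C4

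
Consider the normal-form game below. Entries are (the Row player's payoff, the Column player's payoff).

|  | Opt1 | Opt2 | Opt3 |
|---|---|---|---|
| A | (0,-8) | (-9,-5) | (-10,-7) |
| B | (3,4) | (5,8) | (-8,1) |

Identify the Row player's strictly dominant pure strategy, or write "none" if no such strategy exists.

B vs A: Opt1: 3>0, Opt2: 5>-9, Opt3: -8>-10.
B strictly beats every other strategy against every opponent action, so it is strictly dominant.

B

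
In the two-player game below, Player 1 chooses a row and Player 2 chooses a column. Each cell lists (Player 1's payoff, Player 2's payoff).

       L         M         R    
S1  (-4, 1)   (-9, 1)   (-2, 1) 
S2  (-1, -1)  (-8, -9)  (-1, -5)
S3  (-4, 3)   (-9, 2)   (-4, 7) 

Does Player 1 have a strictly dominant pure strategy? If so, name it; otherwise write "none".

S2

S2 vs S1: L: -1>-4, M: -8>-9, R: -1>-2.
S2 vs S3: L: -1>-4, M: -8>-9, R: -1>-4.
S2 strictly beats every other strategy against every opponent action, so it is strictly dominant.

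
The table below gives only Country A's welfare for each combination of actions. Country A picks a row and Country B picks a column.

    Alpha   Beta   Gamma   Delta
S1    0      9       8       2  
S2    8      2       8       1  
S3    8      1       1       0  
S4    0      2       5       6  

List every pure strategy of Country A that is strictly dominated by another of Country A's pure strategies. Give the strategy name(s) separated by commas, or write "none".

Nothing dominates S1: S2 at Beta (9>2); S3 at Beta (9>1); S4 at Alpha (0=0).
Nothing dominates S2: S1 at Alpha (8>0); S3 at Alpha (8=8); S4 at Alpha (8>0).
S3 is not dominated — it holds its own against S1 at Alpha (8>0); S2 at Alpha (8=8); S4 at Alpha (8>0).
S4 is not dominated — it holds its own against S1 at Alpha (0=0); S2 at Beta (2=2); S3 at Beta (2>1).

none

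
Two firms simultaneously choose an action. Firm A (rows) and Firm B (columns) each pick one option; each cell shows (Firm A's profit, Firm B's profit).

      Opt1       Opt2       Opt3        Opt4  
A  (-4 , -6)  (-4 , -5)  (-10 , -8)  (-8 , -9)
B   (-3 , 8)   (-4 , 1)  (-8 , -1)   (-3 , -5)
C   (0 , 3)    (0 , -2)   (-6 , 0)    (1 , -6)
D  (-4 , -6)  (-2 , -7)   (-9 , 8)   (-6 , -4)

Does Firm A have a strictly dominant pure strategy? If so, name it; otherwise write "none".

C

C vs A: Opt1: 0>-4, Opt2: 0>-4, Opt3: -6>-10, Opt4: 1>-8.
C vs B: Opt1: 0>-3, Opt2: 0>-4, Opt3: -6>-8, Opt4: 1>-3.
C vs D: Opt1: 0>-4, Opt2: 0>-2, Opt3: -6>-9, Opt4: 1>-6.
C strictly beats every other strategy against every opponent action, so it is strictly dominant.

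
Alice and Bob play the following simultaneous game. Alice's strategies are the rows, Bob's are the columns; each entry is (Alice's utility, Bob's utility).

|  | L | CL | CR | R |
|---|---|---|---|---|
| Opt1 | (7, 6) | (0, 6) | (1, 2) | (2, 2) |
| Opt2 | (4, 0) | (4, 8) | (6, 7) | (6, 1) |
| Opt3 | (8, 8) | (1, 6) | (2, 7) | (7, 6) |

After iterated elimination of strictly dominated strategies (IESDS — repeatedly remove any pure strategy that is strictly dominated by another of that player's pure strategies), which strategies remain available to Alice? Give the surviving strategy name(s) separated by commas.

For Alice, Opt3 strictly dominates Opt1 on the remaining columns (L: 8>7, CL: 1>0, CR: 2>1, R: 7>2); eliminate Opt1.
For Bob, CR strictly dominates R on the remaining rows (Opt2: 7>1, Opt3: 7>6); eliminate R.
Among the remaining strategies, none is strictly dominated by another pure strategy of the same player, so the elimination stops.
Surviving strategies — Alice: {Opt2, Opt3}; Bob: {L, CL, CR}.

Opt2, Opt3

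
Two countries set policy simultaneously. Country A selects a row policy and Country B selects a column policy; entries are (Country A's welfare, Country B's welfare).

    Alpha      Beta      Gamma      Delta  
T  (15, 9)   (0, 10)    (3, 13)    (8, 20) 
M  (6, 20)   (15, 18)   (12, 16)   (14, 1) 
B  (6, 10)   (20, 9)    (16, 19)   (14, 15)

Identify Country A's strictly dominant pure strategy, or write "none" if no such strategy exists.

T fails to dominate M at Beta (0<15).
M fails to dominate T at Alpha (6<15).
B fails to dominate T at Alpha (6<15).
No single strategy dominates all the others.

none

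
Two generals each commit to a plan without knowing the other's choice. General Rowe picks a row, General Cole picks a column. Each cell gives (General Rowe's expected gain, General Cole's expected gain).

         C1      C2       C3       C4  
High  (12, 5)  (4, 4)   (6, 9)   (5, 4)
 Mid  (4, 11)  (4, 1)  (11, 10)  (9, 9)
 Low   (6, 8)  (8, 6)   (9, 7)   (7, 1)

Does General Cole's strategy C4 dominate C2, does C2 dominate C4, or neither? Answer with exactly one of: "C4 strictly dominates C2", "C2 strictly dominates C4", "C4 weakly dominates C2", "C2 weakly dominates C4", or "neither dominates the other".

C4's payoffs vs C2's, by General Rowe's action — High: 4=4, Mid: 9>1, Low: 1<6.
C4 does better at Mid but worse at Low; neither strategy dominates the other.

neither dominates the other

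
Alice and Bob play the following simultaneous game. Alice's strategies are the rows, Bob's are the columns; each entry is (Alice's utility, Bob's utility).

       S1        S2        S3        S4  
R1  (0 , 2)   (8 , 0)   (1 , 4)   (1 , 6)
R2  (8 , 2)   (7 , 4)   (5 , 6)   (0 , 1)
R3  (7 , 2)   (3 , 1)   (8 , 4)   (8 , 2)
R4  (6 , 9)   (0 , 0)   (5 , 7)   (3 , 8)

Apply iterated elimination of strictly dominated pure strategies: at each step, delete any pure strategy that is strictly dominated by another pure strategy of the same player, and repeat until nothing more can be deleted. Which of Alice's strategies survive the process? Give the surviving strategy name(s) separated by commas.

Alice's strategy R4 is strictly dominated by R3 (S1: 7>6, S2: 3>0, S3: 8>5, S4: 8>3) and is removed.
Column S1 is eliminated: S3 beats it against every remaining row (R1: 4>2, R2: 6>2, R3: 4>2).
For Bob, S3 strictly dominates S2 on the remaining rows (R1: 4>0, R2: 6>4, R3: 4>1); eliminate S2.
Alice's strategy R1 is strictly dominated by R3 (S3: 8>1, S4: 8>1) and is removed.
For Alice, R3 strictly dominates R2 on the remaining columns (S3: 8>5, S4: 8>0); eliminate R2.
For Bob, S3 strictly dominates S4 on the remaining rows (R3: 4>2); eliminate S4.
Among the remaining strategies, none is strictly dominated by another pure strategy of the same player, so the elimination stops.
Surviving strategies — Alice: {R3}; Bob: {S3}.

R3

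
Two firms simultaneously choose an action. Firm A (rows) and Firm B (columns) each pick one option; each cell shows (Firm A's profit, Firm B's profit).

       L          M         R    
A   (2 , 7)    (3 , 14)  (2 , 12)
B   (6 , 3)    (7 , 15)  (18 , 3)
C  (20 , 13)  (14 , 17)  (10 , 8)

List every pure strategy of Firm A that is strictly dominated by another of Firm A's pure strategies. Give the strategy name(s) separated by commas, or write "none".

A is strictly dominated by B (L: 6>2, M: 7>3, R: 18>2).
B is not dominated — it holds its own against A at L (6>2); C at R (18>10).
C: no other strategy beats it everywhere (A at L (20>2); B at L (20>6)).

A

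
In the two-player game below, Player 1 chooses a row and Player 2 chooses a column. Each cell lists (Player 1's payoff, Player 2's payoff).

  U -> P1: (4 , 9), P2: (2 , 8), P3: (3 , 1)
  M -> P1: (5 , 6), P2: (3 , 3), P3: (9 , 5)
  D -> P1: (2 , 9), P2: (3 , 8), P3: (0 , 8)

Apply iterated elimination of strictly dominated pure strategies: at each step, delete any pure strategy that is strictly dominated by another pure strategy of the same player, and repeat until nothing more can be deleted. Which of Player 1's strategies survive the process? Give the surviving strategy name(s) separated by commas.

M

Row U is eliminated: M beats it against every remaining column (P1: 5>4, P2: 3>2, P3: 9>3).
Player 2's strategy P2 is strictly dominated by P1 (M: 6>3, D: 9>8) and is removed.
Player 1's strategy D is strictly dominated by M (P1: 5>2, P3: 9>0) and is removed.
Player 2's strategy P3 is strictly dominated by P1 (M: 6>5) and is removed.
Among the remaining strategies, none is strictly dominated by another pure strategy of the same player, so the elimination stops.
Surviving strategies — Player 1: {M}; Player 2: {P1}.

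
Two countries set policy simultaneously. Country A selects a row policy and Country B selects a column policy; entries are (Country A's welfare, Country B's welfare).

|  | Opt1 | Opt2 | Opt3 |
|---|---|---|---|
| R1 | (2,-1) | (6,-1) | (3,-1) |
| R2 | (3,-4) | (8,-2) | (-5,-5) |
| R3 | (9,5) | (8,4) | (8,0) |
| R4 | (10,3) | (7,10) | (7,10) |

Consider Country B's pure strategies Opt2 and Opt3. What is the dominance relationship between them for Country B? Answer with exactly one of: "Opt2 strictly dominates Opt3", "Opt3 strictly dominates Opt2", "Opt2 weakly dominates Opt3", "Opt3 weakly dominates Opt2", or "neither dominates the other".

Opt2's payoffs vs Opt3's, by Country A's action — R1: -1=-1, R2: -2>-5, R3: 4>0, R4: 10=10.
Opt2 is at least as good everywhere and strictly better somewhere (tied only at R1, R4), so Opt2 weakly but not strictly dominates Opt3.

Opt2 weakly dominates Opt3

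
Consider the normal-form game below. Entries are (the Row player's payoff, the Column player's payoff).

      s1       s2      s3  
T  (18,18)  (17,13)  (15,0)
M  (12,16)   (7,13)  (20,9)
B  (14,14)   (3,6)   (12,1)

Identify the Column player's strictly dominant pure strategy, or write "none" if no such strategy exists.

s1 vs s2: T: 18>13, M: 16>13, B: 14>6.
s1 vs s3: T: 18>0, M: 16>9, B: 14>1.
s1 strictly beats every other strategy against every opponent action, so it is strictly dominant.

s1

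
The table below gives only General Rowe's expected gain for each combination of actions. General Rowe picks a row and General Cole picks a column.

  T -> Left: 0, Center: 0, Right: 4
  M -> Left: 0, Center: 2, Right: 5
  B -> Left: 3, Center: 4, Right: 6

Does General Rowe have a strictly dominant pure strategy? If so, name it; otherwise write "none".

B vs T: Left: 3>0, Center: 4>0, Right: 6>4.
B vs M: Left: 3>0, Center: 4>2, Right: 6>5.
B strictly beats every other strategy against every opponent action, so it is strictly dominant.

B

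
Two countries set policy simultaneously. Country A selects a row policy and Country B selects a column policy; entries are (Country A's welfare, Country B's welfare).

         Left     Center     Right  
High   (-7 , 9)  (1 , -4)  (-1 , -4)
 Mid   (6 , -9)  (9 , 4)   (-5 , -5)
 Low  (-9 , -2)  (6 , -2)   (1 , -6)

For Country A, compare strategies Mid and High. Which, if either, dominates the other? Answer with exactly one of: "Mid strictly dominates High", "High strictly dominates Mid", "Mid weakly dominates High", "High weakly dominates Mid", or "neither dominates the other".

Compare Mid to High across every action of Country B: Left: 6>-7, Center: 9>1, Right: -5<-1.
Mid does better at Left, Center but worse at Right; neither strategy dominates the other.

neither dominates the other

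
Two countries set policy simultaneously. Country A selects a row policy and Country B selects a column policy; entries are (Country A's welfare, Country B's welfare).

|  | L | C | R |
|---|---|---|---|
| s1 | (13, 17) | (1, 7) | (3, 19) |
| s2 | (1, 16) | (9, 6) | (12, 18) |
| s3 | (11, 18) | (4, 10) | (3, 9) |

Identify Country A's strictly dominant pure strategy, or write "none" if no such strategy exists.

s1 fails to dominate s2 at C (1<9).
s2 fails to dominate s1 at L (1<13).
s3 fails to dominate s1 at L (11<13).
No single strategy dominates all the others.

none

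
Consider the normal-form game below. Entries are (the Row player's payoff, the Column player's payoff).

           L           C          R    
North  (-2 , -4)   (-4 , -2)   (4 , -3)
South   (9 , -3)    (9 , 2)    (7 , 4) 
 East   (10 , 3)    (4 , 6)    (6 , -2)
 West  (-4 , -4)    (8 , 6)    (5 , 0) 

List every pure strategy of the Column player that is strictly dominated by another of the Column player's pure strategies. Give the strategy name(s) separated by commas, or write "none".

L

L is strictly dominated by C (North: -2>-4, South: 2>-3, East: 6>3, West: 6>-4).
C is not dominated — it holds its own against L at North (-2>-4); R at North (-2>-3).
R: no other strategy beats it everywhere (L at North (-3>-4); C at South (4>2)).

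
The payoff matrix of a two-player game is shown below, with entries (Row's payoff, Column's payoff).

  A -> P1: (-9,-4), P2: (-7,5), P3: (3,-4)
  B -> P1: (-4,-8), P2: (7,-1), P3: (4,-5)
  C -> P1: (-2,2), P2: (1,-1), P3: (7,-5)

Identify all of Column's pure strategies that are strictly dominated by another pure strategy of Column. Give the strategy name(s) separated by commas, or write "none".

Nothing dominates P1: P2 at C (2>-1); P3 at A (-4=-4).
Nothing dominates P2: P1 at A (5>-4); P3 at A (5>-4).
P2 strictly dominates P3 — A: 5>-4, B: -1>-5, C: -1>-5.

P3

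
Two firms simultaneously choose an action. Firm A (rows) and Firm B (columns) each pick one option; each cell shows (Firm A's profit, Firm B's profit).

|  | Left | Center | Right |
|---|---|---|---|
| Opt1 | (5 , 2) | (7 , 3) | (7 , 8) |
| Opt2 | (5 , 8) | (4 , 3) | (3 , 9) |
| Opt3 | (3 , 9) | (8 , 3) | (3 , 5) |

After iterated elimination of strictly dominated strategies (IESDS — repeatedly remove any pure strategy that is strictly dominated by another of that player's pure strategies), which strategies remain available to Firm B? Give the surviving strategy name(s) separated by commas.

For Firm B, Right strictly dominates Center on the remaining rows (Opt1: 8>3, Opt2: 9>3, Opt3: 5>3); eliminate Center.
For Firm A, Opt1 strictly dominates Opt3 on the remaining columns (Left: 5>3, Right: 7>3); eliminate Opt3.
Firm B's strategy Left is strictly dominated by Right (Opt1: 8>2, Opt2: 9>8) and is removed.
For Firm A, Opt1 strictly dominates Opt2 on the remaining columns (Right: 7>3); eliminate Opt2.
Among the remaining strategies, none is strictly dominated by another pure strategy of the same player, so the elimination stops.
Surviving strategies — Firm A: {Opt1}; Firm B: {Right}.

Right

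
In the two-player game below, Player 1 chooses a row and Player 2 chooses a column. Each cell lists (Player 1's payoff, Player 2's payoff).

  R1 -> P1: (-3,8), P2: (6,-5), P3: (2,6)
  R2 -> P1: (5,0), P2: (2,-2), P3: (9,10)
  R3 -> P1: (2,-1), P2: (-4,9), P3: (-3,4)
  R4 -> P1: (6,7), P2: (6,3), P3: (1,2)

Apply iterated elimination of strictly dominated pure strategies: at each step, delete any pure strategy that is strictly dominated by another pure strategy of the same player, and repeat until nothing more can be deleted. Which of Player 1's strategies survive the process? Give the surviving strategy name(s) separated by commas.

R2, R4

Player 1's strategy R3 is strictly dominated by R2 (P1: 5>2, P2: 2>-4, P3: 9>-3) and is removed.
For Player 2, P1 strictly dominates P2 on the remaining rows (R1: 8>-5, R2: 0>-2, R4: 7>3); eliminate P2.
For Player 1, R2 strictly dominates R1 on the remaining columns (P1: 5>-3, P3: 9>2); eliminate R1.
Among the remaining strategies, none is strictly dominated by another pure strategy of the same player, so the elimination stops.
Surviving strategies — Player 1: {R2, R4}; Player 2: {P1, P3}.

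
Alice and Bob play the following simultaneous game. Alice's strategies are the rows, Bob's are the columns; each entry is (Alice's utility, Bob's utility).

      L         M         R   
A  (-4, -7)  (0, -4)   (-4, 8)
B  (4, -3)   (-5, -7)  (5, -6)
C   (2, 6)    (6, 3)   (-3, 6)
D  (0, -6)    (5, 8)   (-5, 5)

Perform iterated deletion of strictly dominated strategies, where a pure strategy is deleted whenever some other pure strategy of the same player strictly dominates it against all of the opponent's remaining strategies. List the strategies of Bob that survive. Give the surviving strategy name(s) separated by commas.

For Alice, C strictly dominates A on the remaining columns (L: 2>-4, M: 6>0, R: -3>-4); eliminate A.
Row D is eliminated: C beats it against every remaining column (L: 2>0, M: 6>5, R: -3>-5).
For Bob, L strictly dominates M on the remaining rows (B: -3>-7, C: 6>3); eliminate M.
Row C is eliminated: B beats it against every remaining column (L: 4>2, R: 5>-3).
For Bob, L strictly dominates R on the remaining rows (B: -3>-6); eliminate R.
Among the remaining strategies, none is strictly dominated by another pure strategy of the same player, so the elimination stops.
Surviving strategies — Alice: {B}; Bob: {L}.

L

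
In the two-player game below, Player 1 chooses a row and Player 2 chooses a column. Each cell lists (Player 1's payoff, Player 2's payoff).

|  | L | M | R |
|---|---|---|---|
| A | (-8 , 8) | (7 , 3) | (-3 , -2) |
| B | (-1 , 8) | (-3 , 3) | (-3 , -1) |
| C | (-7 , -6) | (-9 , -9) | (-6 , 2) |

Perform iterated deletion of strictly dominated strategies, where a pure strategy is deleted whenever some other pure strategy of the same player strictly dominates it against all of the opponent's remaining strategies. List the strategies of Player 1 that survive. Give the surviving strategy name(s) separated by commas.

Player 1's strategy C is strictly dominated by B (L: -1>-7, M: -3>-9, R: -3>-6) and is removed.
Player 2's strategy M is strictly dominated by L (A: 8>3, B: 8>3) and is removed.
Player 2's strategy R is strictly dominated by L (A: 8>-2, B: 8>-1) and is removed.
For Player 1, B strictly dominates A on the remaining columns (L: -1>-8); eliminate A.
Among the remaining strategies, none is strictly dominated by another pure strategy of the same player, so the elimination stops.
Surviving strategies — Player 1: {B}; Player 2: {L}.

B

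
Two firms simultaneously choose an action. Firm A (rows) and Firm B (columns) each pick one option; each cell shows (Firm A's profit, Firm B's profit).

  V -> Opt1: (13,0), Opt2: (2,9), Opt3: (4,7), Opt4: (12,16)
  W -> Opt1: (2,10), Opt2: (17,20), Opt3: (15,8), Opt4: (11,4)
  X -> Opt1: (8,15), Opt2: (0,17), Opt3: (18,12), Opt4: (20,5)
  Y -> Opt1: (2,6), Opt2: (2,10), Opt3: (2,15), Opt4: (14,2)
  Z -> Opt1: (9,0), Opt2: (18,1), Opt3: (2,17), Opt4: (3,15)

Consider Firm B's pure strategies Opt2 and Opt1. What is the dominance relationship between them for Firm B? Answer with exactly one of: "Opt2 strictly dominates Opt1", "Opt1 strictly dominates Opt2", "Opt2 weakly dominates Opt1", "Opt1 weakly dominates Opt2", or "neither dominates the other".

Opt2 strictly dominates Opt1

Opt2's payoffs vs Opt1's, by Firm A's action — V: 9>0, W: 20>10, X: 17>15, Y: 10>6, Z: 1>0.
Every comparison favours Opt2, so Opt2 strictly dominates Opt1.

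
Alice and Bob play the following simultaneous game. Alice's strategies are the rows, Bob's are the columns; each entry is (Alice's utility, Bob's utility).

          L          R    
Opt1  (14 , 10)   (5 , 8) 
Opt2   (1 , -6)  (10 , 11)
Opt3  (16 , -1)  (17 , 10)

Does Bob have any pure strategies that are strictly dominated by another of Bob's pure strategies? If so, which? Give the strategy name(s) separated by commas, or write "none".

L is not dominated — it holds its own against R at Opt1 (10>8).
R: no other strategy beats it everywhere (L at Opt2 (11>-6)).

none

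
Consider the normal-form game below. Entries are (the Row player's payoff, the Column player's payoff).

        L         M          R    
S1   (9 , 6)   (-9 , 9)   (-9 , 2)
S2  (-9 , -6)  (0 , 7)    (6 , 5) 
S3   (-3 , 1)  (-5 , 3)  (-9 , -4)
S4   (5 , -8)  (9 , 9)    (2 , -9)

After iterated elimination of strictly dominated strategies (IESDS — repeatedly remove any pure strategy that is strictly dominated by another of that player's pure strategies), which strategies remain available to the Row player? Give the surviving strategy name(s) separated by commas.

The Row player's strategy S3 is strictly dominated by S4 (L: 5>-3, M: 9>-5, R: 2>-9) and is removed.
For the Column player, M strictly dominates L on the remaining rows (S1: 9>6, S2: 7>-6, S4: 9>-8); eliminate L.
Row S1 is eliminated: S2 beats it against every remaining column (M: 0>-9, R: 6>-9).
For the Column player, M strictly dominates R on the remaining rows (S2: 7>5, S4: 9>-9); eliminate R.
Row S2 is eliminated: S4 beats it against every remaining column (M: 9>0).
Among the remaining strategies, none is strictly dominated by another pure strategy of the same player, so the elimination stops.
Surviving strategies — the Row player: {S4}; the Column player: {M}.

S4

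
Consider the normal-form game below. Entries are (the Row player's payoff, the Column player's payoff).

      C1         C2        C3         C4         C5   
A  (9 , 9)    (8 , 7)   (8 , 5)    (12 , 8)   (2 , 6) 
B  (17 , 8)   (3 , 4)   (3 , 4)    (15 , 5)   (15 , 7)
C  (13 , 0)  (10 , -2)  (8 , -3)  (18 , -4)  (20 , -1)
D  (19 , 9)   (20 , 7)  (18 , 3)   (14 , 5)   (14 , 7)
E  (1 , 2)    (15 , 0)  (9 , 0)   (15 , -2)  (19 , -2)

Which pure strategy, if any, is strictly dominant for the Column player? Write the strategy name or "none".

C1 vs C2: A: 9>7, B: 8>4, C: 0>-2, D: 9>7, E: 2>0.
C1 vs C3: A: 9>5, B: 8>4, C: 0>-3, D: 9>3, E: 2>0.
C1 vs C4: A: 9>8, B: 8>5, C: 0>-4, D: 9>5, E: 2>-2.
C1 vs C5: A: 9>6, B: 8>7, C: 0>-1, D: 9>7, E: 2>-2.
C1 strictly beats every other strategy against every opponent action, so it is strictly dominant.

C1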